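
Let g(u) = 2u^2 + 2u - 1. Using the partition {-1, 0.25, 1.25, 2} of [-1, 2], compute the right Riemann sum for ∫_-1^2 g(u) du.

Subinterval widths: 1.25, 1, 0.75.
Right endpoints: 0.25, 1.25, 2.
g(0.25) = -0.375, g(1.25) = 4.625, g(2) = 11.
Sum = Σ Δu_i · g(u_i).
Sum = 12.40625.

12.40625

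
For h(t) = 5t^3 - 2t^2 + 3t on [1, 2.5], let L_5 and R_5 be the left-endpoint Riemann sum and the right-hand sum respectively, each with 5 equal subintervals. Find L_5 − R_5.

L_5 = 36.18.
R_5 = 56.3175.
L_5 − R_5 = -20.1375.

-20.1375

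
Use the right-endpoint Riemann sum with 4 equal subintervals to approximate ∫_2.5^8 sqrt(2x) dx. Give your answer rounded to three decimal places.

Δx = (8 − 2.5)/4 = 1.375.
Right endpoints: 3.875, 5.25, 6.625, 8.
f(3.875) ≈ 2.784, f(5.25) ≈ 3.240, f(6.625) ≈ 3.640, f(8) ≈ 4.000.
Sum = Δx · [f(3.875) + f(5.25) + f(6.625) + f(8)].
Sum ≈ 18.788.

18.788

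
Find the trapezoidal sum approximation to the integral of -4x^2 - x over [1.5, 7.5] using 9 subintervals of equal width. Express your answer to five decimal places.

Δx = (7.5 − 1.5)/9 = 2/3.
f(1.5) = -10.5, f(13/6) = -377/18, f(17/6) = -629/18, f(3.5) = -52.5, f(25/6) = -1325/18, f(29/6) = -1769/18, f(5.5) = -126.5, f(37/6) = -2849/18, f(41/6) = -3485/18, f(7.5) = -232.5.
T_9 = (Δx/2)·[f(x_0) + 2f(x_1) + ... + 2f(x_{8}) + f(x_9)].
Sum ≈ -586.77778.

-586.77778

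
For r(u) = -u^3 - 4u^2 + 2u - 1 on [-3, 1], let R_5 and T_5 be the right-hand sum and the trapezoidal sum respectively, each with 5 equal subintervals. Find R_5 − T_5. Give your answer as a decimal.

4.8

R_5 = -24.96.
T_5 = -29.76.
R_5 − T_5 = 4.8.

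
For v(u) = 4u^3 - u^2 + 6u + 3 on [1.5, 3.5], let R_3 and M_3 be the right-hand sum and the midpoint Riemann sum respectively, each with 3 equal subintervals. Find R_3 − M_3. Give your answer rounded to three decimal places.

59.778

R_3 ≈ 225.46296.
M_3 ≈ 165.68519.
R_3 − M_3 ≈ 59.778.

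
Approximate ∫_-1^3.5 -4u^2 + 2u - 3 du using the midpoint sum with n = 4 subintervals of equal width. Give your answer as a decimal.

-58.8515625

Δu = (3.5 − (-1))/4 = 1.125.
Midpoints: -0.4375, 0.6875, 1.8125, 2.9375.
f(-0.4375) = -4.640625, f(0.6875) = -3.515625, f(1.8125) = -12.515625, f(2.9375) = -31.640625.
Sum = Δu · [f(-0.4375) + f(0.6875) + f(1.8125) + f(2.9375)].
Sum = -58.8515625.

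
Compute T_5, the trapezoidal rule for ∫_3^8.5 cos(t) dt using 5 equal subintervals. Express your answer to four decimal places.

Δt = (8.5 − 3)/5 = 1.1.
f(3) ≈ -0.9900, f(4.1) ≈ -0.5748, f(5.2) ≈ 0.4685, f(6.3) ≈ 0.9999, f(7.4) ≈ 0.4385, f(8.5) ≈ -0.6020.
T_5 = (Δt/2)·[f(t_0) + 2f(t_1) + ... + 2f(t_{4}) + f(t_5)].
Sum ≈ 0.5897.

0.5897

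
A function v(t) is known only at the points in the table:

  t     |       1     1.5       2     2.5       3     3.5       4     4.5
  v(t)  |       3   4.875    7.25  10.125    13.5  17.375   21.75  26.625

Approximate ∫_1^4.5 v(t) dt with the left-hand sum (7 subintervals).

Δt = 0.5.
Sum = 0.5·[3 + 4.875 + 7.25 + 10.125 + 13.5 + 17.375 + 21.75] = 38.9375.

38.9375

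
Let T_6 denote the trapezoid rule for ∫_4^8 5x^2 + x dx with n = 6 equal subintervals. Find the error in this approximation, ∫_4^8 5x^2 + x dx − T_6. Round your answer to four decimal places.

Exact integral: ∫_4^8 f(x) dx ≈ 770.666667.
T_6 ≈ 772.148148.
Error ≈ 770.666667 − 772.148148 ≈ -1.4815.

-1.4815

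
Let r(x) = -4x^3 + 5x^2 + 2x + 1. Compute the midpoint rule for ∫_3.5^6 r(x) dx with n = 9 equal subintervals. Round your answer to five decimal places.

-830.30993

Δx = (6 − 3.5)/9 = 5/18.
Midpoints: 131/36, 47/12, 151/36, 161/36, 4.75, 181/36, 191/36, 67/12, 211/36.
r(131/36) = -689647/5832, r(47/12) = -8359/54, r(151/36) = -1153697/5832, r(161/36) = -722711/2916, r(4.75) = -305.375, r(181/36) = -270409/729, r(191/36) = -2595397/5832, r(67/12) = -57043/108, r(211/36) = -3621047/5832.
Sum = Δx · [r(131/36) + r(47/12) + r(151/36) + ...].
Sum ≈ -830.30993.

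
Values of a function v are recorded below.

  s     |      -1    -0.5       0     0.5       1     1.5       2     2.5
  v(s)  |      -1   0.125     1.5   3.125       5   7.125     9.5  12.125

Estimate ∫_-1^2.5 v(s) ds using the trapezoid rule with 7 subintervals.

15.96875

Δs = 0.5.
T_7 = (0.5/2)·[(-1) + 2·0.125 + 2·1.5 + 2·3.125 + 2·5 + 2·7.125 + 2·9.5 + 12.125] = 15.96875.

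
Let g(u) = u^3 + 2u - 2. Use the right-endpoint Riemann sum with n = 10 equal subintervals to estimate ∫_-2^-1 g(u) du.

Δu = (-1 − (-2))/10 = 0.1.
Right endpoints: -1.9, -1.8, -1.7, -1.6, -1.5, -1.4, -1.3, -1.2, -1.1, -1.
g(-1.9) = -12.659, g(-1.8) = -11.432, g(-1.7) = -10.313, g(-1.6) = -9.296, g(-1.5) = -8.375, g(-1.4) = -7.544, g(-1.3) = -6.797, g(-1.2) = -6.128, g(-1.1) = -5.531, g(-1) = -5.
Sum = Δu · [g(-1.9) + g(-1.8) + g(-1.7) + ...].
Sum = -8.3075.

-8.3075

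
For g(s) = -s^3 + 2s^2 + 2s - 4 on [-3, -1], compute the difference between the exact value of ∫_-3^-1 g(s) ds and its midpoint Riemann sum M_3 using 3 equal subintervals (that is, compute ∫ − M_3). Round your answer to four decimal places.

Exact integral: ∫_-3^-1 g(s) ds ≈ 21.333333.
M_3 ≈ 20.740741.
Error ≈ 21.333333 − 20.740741 ≈ 0.5926.

0.5926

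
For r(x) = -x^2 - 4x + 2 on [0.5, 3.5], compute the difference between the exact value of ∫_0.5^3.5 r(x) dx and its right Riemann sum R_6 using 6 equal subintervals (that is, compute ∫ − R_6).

6.125

Exact integral: ∫_0.5^3.5 r(x) dx = -32.25.
R_6 = -38.375.
Error = -32.25 − (-38.375) = 6.125.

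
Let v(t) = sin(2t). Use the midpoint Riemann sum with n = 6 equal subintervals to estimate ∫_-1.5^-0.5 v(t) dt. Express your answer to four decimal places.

Δt = (-0.5 − (-1.5))/6 = 1/6.
Midpoints: -17/12, -1.25, -13/12, -11/12, -0.75, -7/12.
v(-17/12) ≈ -0.3034, v(-1.25) ≈ -0.5985, v(-13/12) ≈ -0.8277, v(-11/12) ≈ -0.9657, v(-0.75) ≈ -0.9975, v(-7/12) ≈ -0.9194.
Sum = Δt · [v(-17/12) + v(-1.25) + v(-13/12) + ...].
Sum ≈ -0.7687.

-0.7687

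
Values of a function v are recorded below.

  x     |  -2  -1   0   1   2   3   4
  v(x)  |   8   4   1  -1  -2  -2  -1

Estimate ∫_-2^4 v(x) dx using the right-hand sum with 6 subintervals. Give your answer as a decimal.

-1

Δx = 1.
Sum = 1·[4 + 1 + (-1) + (-2) + (-2) + (-1)] = -1.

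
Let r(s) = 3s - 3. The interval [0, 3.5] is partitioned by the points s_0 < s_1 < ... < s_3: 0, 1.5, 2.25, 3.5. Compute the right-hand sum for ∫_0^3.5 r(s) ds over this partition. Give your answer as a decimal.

14.4375

Subinterval widths: 1.5, 0.75, 1.25.
Right endpoints: 1.5, 2.25, 3.5.
r(1.5) = 1.5, r(2.25) = 3.75, r(3.5) = 7.5.
Sum = Σ Δs_i · r(s_i).
Sum = 14.4375.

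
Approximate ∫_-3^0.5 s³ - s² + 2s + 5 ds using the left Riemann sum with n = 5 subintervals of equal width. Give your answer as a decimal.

-36.89

Δs = (0.5 − (-3))/5 = 0.7.
Left endpoints: -3, -2.3, -1.6, -0.9, -0.2.
f(-3) = -37, f(-2.3) = -17.057, f(-1.6) = -4.856, f(-0.9) = 1.661, f(-0.2) = 4.552.
Sum = Δs · [f(-3) + f(-2.3) + f(-1.6) + f(-0.9) + f(-0.2)].
Sum = -36.89.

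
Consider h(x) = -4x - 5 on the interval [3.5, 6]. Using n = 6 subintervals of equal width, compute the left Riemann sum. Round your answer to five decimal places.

Δx = (6 − 3.5)/6 = 5/12.
Left endpoints: 3.5, 47/12, 13/3, 4.75, 31/6, 67/12.
h(3.5) = -19, h(47/12) = -62/3, h(13/3) = -67/3, h(4.75) = -24, h(31/6) = -77/3, h(67/12) = -82/3.
Sum = Δx · [h(3.5) + h(47/12) + h(13/3) + ...].
Sum ≈ -57.91667.

-57.91667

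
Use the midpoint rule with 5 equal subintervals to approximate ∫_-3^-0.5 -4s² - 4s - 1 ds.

Δs = (-0.5 − (-3))/5 = 0.5.
Midpoints: -2.75, -2.25, -1.75, -1.25, -0.75.
f(-2.75) = -20.25, f(-2.25) = -12.25, f(-1.75) = -6.25, f(-1.25) = -2.25, f(-0.75) = -0.25.
Sum = Δs · [f(-2.75) + f(-2.25) + f(-1.75) + f(-1.25) + f(-0.75)].
Sum = -20.625.

-20.625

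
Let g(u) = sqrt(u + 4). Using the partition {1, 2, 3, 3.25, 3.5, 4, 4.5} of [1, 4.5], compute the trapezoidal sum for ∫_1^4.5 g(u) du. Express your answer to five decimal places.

9.06433

Subinterval widths: 1, 1, 0.25, 0.25, 0.5, 0.5.
g(1) ≈ 2.23607, g(2) ≈ 2.44949, g(3) ≈ 2.64575, g(3.25) ≈ 2.69258, g(3.5) ≈ 2.73861, g(4) ≈ 2.82843, g(4.5) ≈ 2.91548.
On each subinterval the trapezoid contributes (Δu_i/2)·[g(u_{i-1}) + g(u_i)].
Sum ≈ 9.06433.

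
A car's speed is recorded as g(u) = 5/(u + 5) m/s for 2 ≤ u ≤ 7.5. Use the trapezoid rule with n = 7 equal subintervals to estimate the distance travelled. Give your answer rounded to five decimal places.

Δu = (7.5 − 2)/7 = 11/14.
g(2) = 5/7, g(39/14) = 70/109, g(25/7) = 7/12, g(61/14) = 70/131, g(36/7) = 35/71, g(83/14) = 70/153, g(47/7) = 35/82, g(7.5) = 0.4.
T_7 = (Δu/2)·[g(u_0) + 2g(u_1) + ... + 2g(u_{6}) + g(u_7)].
Sum ≈ 2.90269.

2.90269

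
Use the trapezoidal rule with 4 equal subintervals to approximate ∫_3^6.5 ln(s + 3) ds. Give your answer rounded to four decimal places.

7.1328

Δs = (6.5 − 3)/4 = 0.875.
f(3) ≈ 1.7918, f(3.875) ≈ 1.9279, f(4.75) ≈ 2.0477, f(5.625) ≈ 2.1547, f(6.5) ≈ 2.2513.
T_4 = (Δs/2)·[f(s_0) + 2f(s_1) + 2f(s_2) + 2f(s_3) + f(s_4)].
Sum ≈ 7.1328.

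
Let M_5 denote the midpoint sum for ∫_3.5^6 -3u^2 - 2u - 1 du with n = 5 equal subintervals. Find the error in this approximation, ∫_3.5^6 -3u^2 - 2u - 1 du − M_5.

Exact integral: ∫_3.5^6 f(u) du = -199.375.
M_5 = -199.21875.
Error = -199.375 − (-199.21875) = -0.15625.

-0.15625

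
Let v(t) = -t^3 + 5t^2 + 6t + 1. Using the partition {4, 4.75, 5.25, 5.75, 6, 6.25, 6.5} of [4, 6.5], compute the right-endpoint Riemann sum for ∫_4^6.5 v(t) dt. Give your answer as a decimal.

36.3359375

Subinterval widths: 0.75, 0.5, 0.5, 0.25, 0.25, 0.25.
Right endpoints: 4.75, 5.25, 5.75, 6, 6.25, 6.5.
v(4.75) = 35.140625, v(5.25) = 25.609375, v(5.75) = 10.703125, v(6) = 1, v(6.25) = -10.328125, v(6.5) = -23.375.
Sum = Σ Δt_i · v(t_i).
Sum = 36.3359375.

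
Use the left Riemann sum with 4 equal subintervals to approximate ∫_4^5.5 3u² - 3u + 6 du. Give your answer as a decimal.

82.93359375

Δu = (5.5 − 4)/4 = 0.375.
Left endpoints: 4, 4.375, 4.75, 5.125.
f(4) = 42, f(4.375) = 50.296875, f(4.75) = 59.4375, f(5.125) = 69.421875.
Sum = Δu · [f(4) + f(4.375) + f(4.75) + f(5.125)].
Sum = 82.93359375.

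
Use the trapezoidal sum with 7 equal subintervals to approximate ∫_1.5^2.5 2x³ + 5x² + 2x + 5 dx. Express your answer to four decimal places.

Δx = (2.5 − 1.5)/7 = 1/7.
f(1.5) = 26, f(23/14) = 21025/686, f(25/14) = 12315/343, f(27/14) = 28675/686, f(29/14) = 16592/343, f(31/14) = 38181/686, f(33/14) = 21845/343, f(2.5) = 72.5.
T_7 = (Δx/2)·[f(x_0) + 2f(x_1) + ... + 2f(x_{6}) + f(x_7)].
Sum ≈ 46.4745.

46.4745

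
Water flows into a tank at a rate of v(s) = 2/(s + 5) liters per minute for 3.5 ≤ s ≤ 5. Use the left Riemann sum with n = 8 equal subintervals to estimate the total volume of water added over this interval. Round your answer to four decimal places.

Δs = (5 − 3.5)/8 = 0.1875.
Left endpoints: 3.5, 3.6875, 3.875, 4.0625, 4.25, 4.4375, 4.625, 4.8125.
v(3.5) = 4/17, v(3.6875) = 32/139, v(3.875) = 16/71, v(4.0625) = 32/145, v(4.25) = 8/37, v(4.4375) = 32/151, v(4.625) = 16/77, v(4.8125) = 32/157.
Sum = Δs · [v(3.5) + v(3.6875) + v(3.875) + ...].
Sum ≈ 0.3284.

0.3284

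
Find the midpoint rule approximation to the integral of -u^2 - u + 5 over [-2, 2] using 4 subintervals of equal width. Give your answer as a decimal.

Δu = (2 − (-2))/4 = 1.
Midpoints: -1.5, -0.5, 0.5, 1.5.
f(-1.5) = 4.25, f(-0.5) = 5.25, f(0.5) = 4.25, f(1.5) = 1.25.
Sum = Δu · [f(-1.5) + f(-0.5) + f(0.5) + f(1.5)].
Sum = 15.

15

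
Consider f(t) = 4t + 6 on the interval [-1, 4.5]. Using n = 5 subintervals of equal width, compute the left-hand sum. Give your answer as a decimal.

59.4

Δt = (4.5 − (-1))/5 = 1.1.
Left endpoints: -1, 0.1, 1.2, 2.3, 3.4.
f(-1) = 2, f(0.1) = 6.4, f(1.2) = 10.8, f(2.3) = 15.2, f(3.4) = 19.6.
Sum = Δt · [f(-1) + f(0.1) + f(1.2) + f(2.3) + f(3.4)].
Sum = 59.4.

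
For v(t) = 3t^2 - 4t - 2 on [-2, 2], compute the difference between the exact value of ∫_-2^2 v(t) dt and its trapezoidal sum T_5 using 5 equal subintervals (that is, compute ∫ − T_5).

Exact integral: ∫_-2^2 v(t) dt = 8.
T_5 = 9.28.
Error = 8 − 9.28 = -1.28.

-1.28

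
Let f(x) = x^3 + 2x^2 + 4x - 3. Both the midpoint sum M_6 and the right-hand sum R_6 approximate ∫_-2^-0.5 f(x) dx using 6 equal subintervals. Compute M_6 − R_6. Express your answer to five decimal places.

M_6 ≈ -10.7207031.
R_6 = -9.96484375.
M_6 − R_6 ≈ -0.75586.

-0.75586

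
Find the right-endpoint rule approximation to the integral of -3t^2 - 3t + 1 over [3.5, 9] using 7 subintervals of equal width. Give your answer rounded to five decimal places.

Δt = (9 − 3.5)/7 = 11/14.
Right endpoints: 30/7, 71/14, 41/7, 93/14, 52/7, 115/14, 9.
f(30/7) = -3281/49, f(71/14) = -17909/196, f(41/7) = -5855/49, f(93/14) = -29657/196, f(52/7) = -9155/49, f(115/14) = -44309/196, f(9) = -269.
Sum = Δt · [f(30/7) + f(71/14) + f(41/7) + ...].
Sum ≈ -872.95663.

-872.95663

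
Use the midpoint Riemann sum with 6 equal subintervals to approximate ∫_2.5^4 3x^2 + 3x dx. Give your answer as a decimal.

62.9765625

Δx = (4 − 2.5)/6 = 0.25.
Midpoints: 2.625, 2.875, 3.125, 3.375, 3.625, 3.875.
f(2.625) = 28.546875, f(2.875) = 33.421875, f(3.125) = 38.671875, f(3.375) = 44.296875, f(3.625) = 50.296875, f(3.875) = 56.671875.
Sum = Δx · [f(2.625) + f(2.875) + f(3.125) + ...].
Sum = 62.9765625.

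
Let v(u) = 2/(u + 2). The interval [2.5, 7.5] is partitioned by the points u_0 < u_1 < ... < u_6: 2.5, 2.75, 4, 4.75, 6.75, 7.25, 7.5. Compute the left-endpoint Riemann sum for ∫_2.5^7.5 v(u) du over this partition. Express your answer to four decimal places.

Subinterval widths: 0.25, 1.25, 0.75, 2, 0.5, 0.25.
Left endpoints: 2.5, 2.75, 4, 4.75, 6.75, 7.25.
v(2.5) = 4/9, v(2.75) = 8/19, v(4) = 1/3, v(4.75) = 8/27, v(6.75) = 8/35, v(7.25) = 8/37.
Sum = Σ Δu_i · v(u_i).
Sum ≈ 1.6484.

1.6484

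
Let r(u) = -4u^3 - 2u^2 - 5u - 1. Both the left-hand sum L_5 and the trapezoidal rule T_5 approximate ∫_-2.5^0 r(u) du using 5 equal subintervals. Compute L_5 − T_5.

15.625

L_5 = 58.75.
T_5 = 43.125.
L_5 − T_5 = 15.625.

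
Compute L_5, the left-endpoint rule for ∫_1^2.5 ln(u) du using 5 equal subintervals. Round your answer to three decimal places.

Δu = (2.5 − 1)/5 = 0.3.
Left endpoints: 1, 1.3, 1.6, 1.9, 2.2.
f(1) ≈ 0.000, f(1.3) ≈ 0.262, f(1.6) ≈ 0.470, f(1.9) ≈ 0.642, f(2.2) ≈ 0.788.
Sum = Δu · [f(1) + f(1.3) + f(1.6) + f(1.9) + f(2.2)].
Sum ≈ 0.649.

0.649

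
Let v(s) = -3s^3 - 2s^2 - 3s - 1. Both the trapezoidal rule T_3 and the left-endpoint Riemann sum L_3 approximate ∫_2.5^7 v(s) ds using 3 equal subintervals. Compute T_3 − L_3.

-810.84375

T_3 = -2133.84375.
L_3 = -1323.
T_3 − L_3 = -810.84375.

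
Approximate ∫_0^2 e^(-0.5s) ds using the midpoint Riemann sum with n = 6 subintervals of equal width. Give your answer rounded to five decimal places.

Δs = (2 − 0)/6 = 1/3.
Midpoints: 1/6, 0.5, 5/6, 7/6, 1.5, 11/6.
f(1/6) ≈ 0.92004, f(0.5) ≈ 0.77880, f(5/6) ≈ 0.65924, f(7/6) ≈ 0.55804, f(1.5) ≈ 0.47237, f(11/6) ≈ 0.39985.
Sum = Δs · [f(1/6) + f(0.5) + f(5/6) + ...].
Sum ≈ 1.26278.

1.26278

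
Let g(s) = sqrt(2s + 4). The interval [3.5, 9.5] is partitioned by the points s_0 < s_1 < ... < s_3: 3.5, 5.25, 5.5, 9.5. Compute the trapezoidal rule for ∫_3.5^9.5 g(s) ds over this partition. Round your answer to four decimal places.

Subinterval widths: 1.75, 0.25, 4.
g(3.5) ≈ 3.3166, g(5.25) ≈ 3.8079, g(5.5) ≈ 3.8730, g(9.5) ≈ 4.7958.
On each subinterval the trapezoid contributes (Δs_i/2)·[g(s_{i-1}) + g(s_i)].
Sum ≈ 24.5317.

24.5317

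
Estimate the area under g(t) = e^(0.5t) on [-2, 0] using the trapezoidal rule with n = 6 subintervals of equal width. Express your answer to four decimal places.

Δt = (0 − (-2))/6 = 1/3.
g(-2) ≈ 0.3679, g(-5/3) ≈ 0.4346, g(-4/3) ≈ 0.5134, g(-1) ≈ 0.6065, g(-2/3) ≈ 0.7165, g(-1/3) ≈ 0.8465, g(0) ≈ 1.0000.
T_6 = (Δt/2)·[g(t_0) + 2g(t_1) + ... + 2g(t_{5}) + g(t_6)].
Sum ≈ 1.2672.

1.2672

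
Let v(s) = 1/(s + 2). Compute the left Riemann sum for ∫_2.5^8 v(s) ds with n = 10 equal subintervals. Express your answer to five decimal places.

0.83311

Δs = (8 − 2.5)/10 = 0.55.
Left endpoints: 2.5, 3.05, 3.6, 4.15, 4.7, 5.25, 5.8, 6.35, 6.9, 7.45.
v(2.5) = 2/9, v(3.05) = 20/101, v(3.6) = 5/28, v(4.15) = 20/123, v(4.7) = 10/67, v(5.25) = 4/29, v(5.8) = 5/39, v(6.35) = 20/167, v(6.9) = 10/89, v(7.45) = 20/189.
Sum = Δs · [v(2.5) + v(3.05) + v(3.6) + ...].
Sum ≈ 0.83311.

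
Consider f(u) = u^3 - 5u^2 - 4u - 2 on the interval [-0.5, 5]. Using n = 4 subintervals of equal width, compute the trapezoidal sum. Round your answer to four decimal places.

Δu = (5 − (-0.5))/4 = 1.375.
f(-0.5) = -1.375, f(0.875) = -4433/512, f(2.25) = -24.921875, f(3.625) = -17699/512, f(5) = -22.
T_4 = (Δu/2)·[f(u_0) + 2f(u_1) + 2f(u_2) + 2f(u_3) + f(u_4)].
Sum ≈ -109.7744.

-109.7744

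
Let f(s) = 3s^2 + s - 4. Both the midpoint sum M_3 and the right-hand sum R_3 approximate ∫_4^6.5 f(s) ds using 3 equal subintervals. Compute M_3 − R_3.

-35.15625

M_3 ≈ 213.315972.
R_3 ≈ 248.472222.
M_3 − R_3 = -35.15625.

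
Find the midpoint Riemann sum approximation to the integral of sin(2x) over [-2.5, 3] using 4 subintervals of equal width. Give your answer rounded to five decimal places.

Δx = (3 − (-2.5))/4 = 1.375.
Midpoints: -1.8125, -0.4375, 0.9375, 2.3125.
f(-1.8125) ≈ 0.46480, f(-0.4375) ≈ -0.76754, f(0.9375) ≈ 0.95409, f(2.3125) ≈ -0.99618.
Sum = Δx · [f(-1.8125) + f(-0.4375) + f(0.9375) + f(2.3125)].
Sum ≈ -0.47416.

-0.47416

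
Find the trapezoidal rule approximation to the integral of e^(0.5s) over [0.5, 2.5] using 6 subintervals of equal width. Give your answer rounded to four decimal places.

Δs = (2.5 − 0.5)/6 = 1/3.
f(0.5) ≈ 1.2840, f(5/6) ≈ 1.5169, f(7/6) ≈ 1.7920, f(1.5) ≈ 2.1170, f(11/6) ≈ 2.5009, f(13/6) ≈ 2.9545, f(2.5) ≈ 3.4903.
T_6 = (Δs/2)·[f(s_0) + 2f(s_1) + ... + 2f(s_{5}) + f(s_6)].
Sum ≈ 4.4228.

4.4228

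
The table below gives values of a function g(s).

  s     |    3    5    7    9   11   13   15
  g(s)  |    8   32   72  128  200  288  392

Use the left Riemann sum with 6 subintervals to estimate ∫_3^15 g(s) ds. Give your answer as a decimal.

1456

Δs = 2.
Sum = 2·[8 + 32 + 72 + 128 + 200 + 288] = 1456.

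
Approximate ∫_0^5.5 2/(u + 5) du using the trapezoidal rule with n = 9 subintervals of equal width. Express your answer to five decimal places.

Δu = (5.5 − 0)/9 = 11/18.
f(0) = 0.4, f(11/18) = 36/101, f(11/9) = 9/28, f(11/6) = 12/41, f(22/9) = 18/67, f(55/18) = 36/145, f(11/3) = 3/13, f(77/18) = 36/167, f(44/9) = 18/89, f(5.5) = 4/21.
T_9 = (Δu/2)·[f(u_0) + 2f(u_1) + ... + 2f(u_{8}) + f(u_9)].
Sum ≈ 1.48580.

1.48580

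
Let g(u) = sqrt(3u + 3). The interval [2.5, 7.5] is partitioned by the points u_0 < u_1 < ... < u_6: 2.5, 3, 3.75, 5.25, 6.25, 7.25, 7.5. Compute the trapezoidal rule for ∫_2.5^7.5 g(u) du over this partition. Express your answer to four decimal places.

21.0388

Subinterval widths: 0.5, 0.75, 1.5, 1, 1, 0.25.
g(2.5) ≈ 3.2404, g(3) ≈ 3.4641, g(3.75) ≈ 3.7749, g(5.25) ≈ 4.3301, g(6.25) ≈ 4.6637, g(7.25) ≈ 4.9749, g(7.5) ≈ 5.0498.
On each subinterval the trapezoid contributes (Δu_i/2)·[g(u_{i-1}) + g(u_i)].
Sum ≈ 21.0388.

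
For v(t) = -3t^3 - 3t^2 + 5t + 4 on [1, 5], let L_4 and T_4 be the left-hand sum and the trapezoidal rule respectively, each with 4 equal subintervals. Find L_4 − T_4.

L_4 = -324.
T_4 = -536.
L_4 − T_4 = 212.

212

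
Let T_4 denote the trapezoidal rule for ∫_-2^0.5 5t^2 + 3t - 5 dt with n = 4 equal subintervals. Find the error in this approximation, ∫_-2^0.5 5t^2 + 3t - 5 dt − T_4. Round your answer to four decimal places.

Exact integral: ∫_-2^0.5 f(t) dt ≈ -4.583333.
T_4 = -3.76953125.
Error ≈ -4.583333 − (-3.76953125) ≈ -0.8138.

-0.8138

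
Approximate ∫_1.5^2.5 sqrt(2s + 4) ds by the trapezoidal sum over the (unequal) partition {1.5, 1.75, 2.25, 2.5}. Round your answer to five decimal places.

2.82600

Subinterval widths: 0.25, 0.5, 0.25.
f(1.5) ≈ 2.64575, f(1.75) ≈ 2.73861, f(2.25) ≈ 2.91548, f(2.5) ≈ 3.00000.
On each subinterval the trapezoid contributes (Δs_i/2)·[f(s_{i-1}) + f(s_i)].
Sum ≈ 2.82600.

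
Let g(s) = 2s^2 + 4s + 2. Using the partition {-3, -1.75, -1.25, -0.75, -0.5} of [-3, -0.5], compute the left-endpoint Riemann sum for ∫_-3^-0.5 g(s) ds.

10.65625

Subinterval widths: 1.25, 0.5, 0.5, 0.25.
Left endpoints: -3, -1.75, -1.25, -0.75.
g(-3) = 8, g(-1.75) = 1.125, g(-1.25) = 0.125, g(-0.75) = 0.125.
Sum = Σ Δs_i · g(s_i).
Sum = 10.65625.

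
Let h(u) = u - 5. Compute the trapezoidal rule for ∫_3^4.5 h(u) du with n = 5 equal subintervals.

Δu = (4.5 − 3)/5 = 0.3.
h(3) = -2, h(3.3) = -1.7, h(3.6) = -1.4, h(3.9) = -1.1, h(4.2) = -0.8, h(4.5) = -0.5.
T_5 = (Δu/2)·[h(u_0) + 2h(u_1) + ... + 2h(u_{4}) + h(u_5)].
Sum = -1.875.

-1.875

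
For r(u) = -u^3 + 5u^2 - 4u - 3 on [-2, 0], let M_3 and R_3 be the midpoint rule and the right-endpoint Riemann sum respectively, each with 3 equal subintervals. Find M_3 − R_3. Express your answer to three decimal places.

10.222

M_3 ≈ 18.74074.
R_3 ≈ 8.51852.
M_3 − R_3 ≈ 10.222.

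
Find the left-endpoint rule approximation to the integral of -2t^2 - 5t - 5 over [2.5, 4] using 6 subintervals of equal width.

-60.78125

Δt = (4 − 2.5)/6 = 0.25.
Left endpoints: 2.5, 2.75, 3, 3.25, 3.5, 3.75.
f(2.5) = -30, f(2.75) = -33.875, f(3) = -38, f(3.25) = -42.375, f(3.5) = -47, f(3.75) = -51.875.
Sum = Δt · [f(2.5) + f(2.75) + f(3) + ...].
Sum = -60.78125.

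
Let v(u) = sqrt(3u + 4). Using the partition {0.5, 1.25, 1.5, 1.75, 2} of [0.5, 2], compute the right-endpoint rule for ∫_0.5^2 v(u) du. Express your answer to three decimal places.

Subinterval widths: 0.75, 0.25, 0.25, 0.25.
Right endpoints: 1.25, 1.5, 1.75, 2.
v(1.25) ≈ 2.784, v(1.5) ≈ 2.915, v(1.75) ≈ 3.041, v(2) ≈ 3.162.
Sum = Σ Δu_i · v(u_i).
Sum ≈ 4.368.

4.368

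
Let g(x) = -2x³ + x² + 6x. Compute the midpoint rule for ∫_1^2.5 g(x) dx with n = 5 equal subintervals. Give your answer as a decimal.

1.700625

Δx = (2.5 − 1)/5 = 0.3.
Midpoints: 1.15, 1.45, 1.75, 2.05, 2.35.
g(1.15) = 5.18075, g(1.45) = 4.70525, g(1.75) = 2.84375, g(2.05) = -0.72775, g(2.35) = -6.33325.
Sum = Δx · [g(1.15) + g(1.45) + g(1.75) + g(2.05) + g(2.35)].
Sum = 1.700625.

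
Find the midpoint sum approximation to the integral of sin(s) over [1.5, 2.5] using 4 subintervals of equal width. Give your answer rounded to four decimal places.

Δs = (2.5 − 1.5)/4 = 0.25.
Midpoints: 1.625, 1.875, 2.125, 2.375.
f(1.625) ≈ 0.9985, f(1.875) ≈ 0.9541, f(2.125) ≈ 0.8503, f(2.375) ≈ 0.6937.
Sum = Δs · [f(1.625) + f(1.875) + f(2.125) + f(2.375)].
Sum ≈ 0.8742.

0.8742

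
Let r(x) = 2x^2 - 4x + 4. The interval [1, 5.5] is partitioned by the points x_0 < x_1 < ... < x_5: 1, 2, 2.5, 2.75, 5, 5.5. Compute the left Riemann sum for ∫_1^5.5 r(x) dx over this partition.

40.90625

Subinterval widths: 1, 0.5, 0.25, 2.25, 0.5.
Left endpoints: 1, 2, 2.5, 2.75, 5.
r(1) = 2, r(2) = 4, r(2.5) = 6.5, r(2.75) = 8.125, r(5) = 34.
Sum = Σ Δx_i · r(x_i).
Sum = 40.90625.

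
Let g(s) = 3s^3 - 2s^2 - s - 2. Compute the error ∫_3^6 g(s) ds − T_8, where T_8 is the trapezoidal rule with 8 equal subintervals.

Exact integral: ∫_3^6 g(s) ds = 765.75.
T_8 = 768.45703125.
Error = 765.75 − 768.45703125 = -2.70703125.

-2.70703125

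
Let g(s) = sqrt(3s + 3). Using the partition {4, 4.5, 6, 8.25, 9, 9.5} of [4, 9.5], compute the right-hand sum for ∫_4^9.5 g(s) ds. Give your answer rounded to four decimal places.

Subinterval widths: 0.5, 1.5, 2.25, 0.75, 0.5.
Right endpoints: 4.5, 6, 8.25, 9, 9.5.
g(4.5) ≈ 4.0620, g(6) ≈ 4.5826, g(8.25) ≈ 5.2678, g(9) ≈ 5.4772, g(9.5) ≈ 5.6125.
Sum = Σ Δs_i · g(s_i).
Sum ≈ 27.6716.

27.6716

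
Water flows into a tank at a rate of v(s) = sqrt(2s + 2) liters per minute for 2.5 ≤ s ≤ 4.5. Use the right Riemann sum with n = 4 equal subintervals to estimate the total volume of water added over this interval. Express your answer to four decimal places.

Δs = (4.5 − 2.5)/4 = 0.5.
Right endpoints: 3, 3.5, 4, 4.5.
v(3) ≈ 2.8284, v(3.5) ≈ 3.0000, v(4) ≈ 3.1623, v(4.5) ≈ 3.3166.
Sum = Δs · [v(3) + v(3.5) + v(4) + v(4.5)].
Sum ≈ 6.1537.

6.1537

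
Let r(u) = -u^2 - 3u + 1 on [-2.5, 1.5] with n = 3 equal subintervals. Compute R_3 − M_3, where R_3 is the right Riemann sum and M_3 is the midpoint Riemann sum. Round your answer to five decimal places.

-7.11111

R_3 ≈ -2.8518519.
M_3 ≈ 4.2592593.
R_3 − M_3 ≈ -7.11111.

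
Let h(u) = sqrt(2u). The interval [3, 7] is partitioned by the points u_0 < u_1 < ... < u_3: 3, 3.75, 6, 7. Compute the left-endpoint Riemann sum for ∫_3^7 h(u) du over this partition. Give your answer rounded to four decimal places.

Subinterval widths: 0.75, 2.25, 1.
Left endpoints: 3, 3.75, 6.
h(3) ≈ 2.4495, h(3.75) ≈ 2.7386, h(6) ≈ 3.4641.
Sum = Σ Δu_i · h(u_i).
Sum ≈ 11.4631.

11.4631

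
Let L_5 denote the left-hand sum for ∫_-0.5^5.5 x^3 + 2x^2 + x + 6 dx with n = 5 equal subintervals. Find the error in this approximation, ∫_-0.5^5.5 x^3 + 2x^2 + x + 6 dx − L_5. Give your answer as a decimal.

Exact integral: ∫_-0.5^5.5 f(x) dx = 390.75.
L_5 = 264.93.
Error = 390.75 − 264.93 = 125.82.

125.82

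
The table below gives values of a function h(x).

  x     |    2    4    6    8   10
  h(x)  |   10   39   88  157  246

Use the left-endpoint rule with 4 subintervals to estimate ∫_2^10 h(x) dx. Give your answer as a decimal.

Δx = 2.
Sum = 2·[10 + 39 + 88 + 157] = 588.

588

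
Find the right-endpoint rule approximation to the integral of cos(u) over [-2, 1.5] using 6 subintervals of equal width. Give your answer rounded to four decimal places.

1.9944

Δu = (1.5 − (-2))/6 = 7/12.
Right endpoints: -17/12, -5/6, -0.25, 1/3, 11/12, 1.5.
f(-17/12) ≈ 0.1535, f(-5/6) ≈ 0.6724, f(-0.25) ≈ 0.9689, f(1/3) ≈ 0.9450, f(11/12) ≈ 0.6085, f(1.5) ≈ 0.0707.
Sum = Δu · [f(-17/12) + f(-5/6) + f(-0.25) + ...].
Sum ≈ 1.9944.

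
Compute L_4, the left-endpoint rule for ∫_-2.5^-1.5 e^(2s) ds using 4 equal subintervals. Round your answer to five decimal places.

0.01659

Δs = (-1.5 − (-2.5))/4 = 0.25.
Left endpoints: -2.5, -2.25, -2, -1.75.
f(-2.5) ≈ 0.00674, f(-2.25) ≈ 0.01111, f(-2) ≈ 0.01832, f(-1.75) ≈ 0.03020.
Sum = Δs · [f(-2.5) + f(-2.25) + f(-2) + f(-1.75)].
Sum ≈ 0.01659.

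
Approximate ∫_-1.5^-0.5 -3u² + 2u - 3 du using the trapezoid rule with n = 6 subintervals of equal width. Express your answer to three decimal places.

-8.264

Δu = (-0.5 − (-1.5))/6 = 1/6.
f(-1.5) = -12.75, f(-4/3) = -11, f(-7/6) = -113/12, f(-1) = -8, f(-5/6) = -6.75, f(-2/3) = -17/3, f(-0.5) = -4.75.
T_6 = (Δu/2)·[f(u_0) + 2f(u_1) + ... + 2f(u_{5}) + f(u_6)].
Sum ≈ -8.264.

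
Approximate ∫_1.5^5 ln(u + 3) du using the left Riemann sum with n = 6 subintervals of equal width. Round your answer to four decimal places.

Δu = (5 − 1.5)/6 = 7/12.
Left endpoints: 1.5, 25/12, 8/3, 3.25, 23/6, 53/12.
f(1.5) ≈ 1.5041, f(25/12) ≈ 1.6260, f(8/3) ≈ 1.7346, f(3.25) ≈ 1.8326, f(23/6) ≈ 1.9218, f(53/12) ≈ 2.0037.
Sum = Δu · [f(1.5) + f(25/12) + f(8/3) + ...].
Sum ≈ 6.1966.

6.1966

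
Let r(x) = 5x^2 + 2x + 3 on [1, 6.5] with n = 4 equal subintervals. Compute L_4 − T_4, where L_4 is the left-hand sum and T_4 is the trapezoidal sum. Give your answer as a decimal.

-149.359375

L_4 = 373.09765625.
T_4 = 522.45703125.
L_4 − T_4 = -149.359375.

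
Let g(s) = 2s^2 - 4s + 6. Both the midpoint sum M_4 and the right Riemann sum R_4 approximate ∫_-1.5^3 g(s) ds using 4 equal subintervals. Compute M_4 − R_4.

M_4 = 32.80078125.
R_4 = 33.1171875.
M_4 − R_4 = -0.31640625.

-0.31640625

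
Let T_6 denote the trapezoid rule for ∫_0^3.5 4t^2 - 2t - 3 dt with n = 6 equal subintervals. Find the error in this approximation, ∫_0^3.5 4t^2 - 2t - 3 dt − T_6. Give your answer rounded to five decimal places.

-0.79398

Exact integral: ∫_0^3.5 f(t) dt ≈ 34.4166667.
T_6 ≈ 35.2106481.
Error ≈ 34.4166667 − 35.2106481 ≈ -0.79398.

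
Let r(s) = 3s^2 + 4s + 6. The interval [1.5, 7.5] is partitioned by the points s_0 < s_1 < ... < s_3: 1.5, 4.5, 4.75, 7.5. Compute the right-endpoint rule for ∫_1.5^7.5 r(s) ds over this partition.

840.484375

Subinterval widths: 3, 0.25, 2.75.
Right endpoints: 4.5, 4.75, 7.5.
r(4.5) = 84.75, r(4.75) = 92.6875, r(7.5) = 204.75.
Sum = Σ Δs_i · r(s_i).
Sum = 840.484375.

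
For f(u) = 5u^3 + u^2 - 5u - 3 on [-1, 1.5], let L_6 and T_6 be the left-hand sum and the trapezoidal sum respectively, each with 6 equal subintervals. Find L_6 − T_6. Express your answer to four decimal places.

L_6 ≈ -5.958478.
T_6 ≈ -3.744936.
L_6 − T_6 ≈ -2.2135.

-2.2135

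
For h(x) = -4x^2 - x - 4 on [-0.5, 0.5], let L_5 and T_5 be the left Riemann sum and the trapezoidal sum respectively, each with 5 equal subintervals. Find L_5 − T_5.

0.1

L_5 = -4.26.
T_5 = -4.36.
L_5 − T_5 = 0.1.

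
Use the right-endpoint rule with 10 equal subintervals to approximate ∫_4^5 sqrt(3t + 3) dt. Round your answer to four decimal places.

Δt = (5 − 4)/10 = 0.1.
Right endpoints: 4.1, 4.2, 4.3, 4.4, 4.5, 4.6, 4.7, 4.8, 4.9, 5.
f(4.1) ≈ 3.9115, f(4.2) ≈ 3.9497, f(4.3) ≈ 3.9875, f(4.4) ≈ 4.0249, f(4.5) ≈ 4.0620, f(4.6) ≈ 4.0988, f(4.7) ≈ 4.1352, f(4.8) ≈ 4.1713, f(4.9) ≈ 4.2071, f(5) ≈ 4.2426.
Sum = Δt · [f(4.1) + f(4.2) + f(4.3) + ...].
Sum ≈ 4.0791.

4.0791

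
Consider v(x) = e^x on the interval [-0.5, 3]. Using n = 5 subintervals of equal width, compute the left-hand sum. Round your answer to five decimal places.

Δx = (3 − (-0.5))/5 = 0.7.
Left endpoints: -0.5, 0.2, 0.9, 1.6, 2.3.
v(-0.5) ≈ 0.60653, v(0.2) ≈ 1.22140, v(0.9) ≈ 2.45960, v(1.6) ≈ 4.95303, v(2.3) ≈ 9.97418.
Sum = Δx · [v(-0.5) + v(0.2) + v(0.9) + v(1.6) + v(2.3)].
Sum ≈ 13.45033.

13.45033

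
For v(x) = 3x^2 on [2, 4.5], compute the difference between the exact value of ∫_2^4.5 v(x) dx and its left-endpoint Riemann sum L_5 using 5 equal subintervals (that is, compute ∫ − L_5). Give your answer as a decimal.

11.875

Exact integral: ∫_2^4.5 v(x) dx = 83.125.
L_5 = 71.25.
Error = 83.125 − 71.25 = 11.875.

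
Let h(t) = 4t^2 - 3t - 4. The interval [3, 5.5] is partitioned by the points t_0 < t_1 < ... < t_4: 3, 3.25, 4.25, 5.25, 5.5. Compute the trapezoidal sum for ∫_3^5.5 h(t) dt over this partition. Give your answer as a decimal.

Subinterval widths: 0.25, 1, 1, 0.25.
h(3) = 23, h(3.25) = 28.5, h(4.25) = 55.5, h(5.25) = 90.5, h(5.5) = 100.5.
On each subinterval the trapezoid contributes (Δt_i/2)·[h(t_{i-1}) + h(t_i)].
Sum = 145.3125.

145.3125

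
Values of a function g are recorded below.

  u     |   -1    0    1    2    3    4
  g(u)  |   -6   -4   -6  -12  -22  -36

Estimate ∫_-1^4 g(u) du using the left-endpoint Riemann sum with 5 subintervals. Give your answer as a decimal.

-50

Δu = 1.
Sum = 1·[(-6) + (-4) + (-6) + (-12) + (-22)] = -50.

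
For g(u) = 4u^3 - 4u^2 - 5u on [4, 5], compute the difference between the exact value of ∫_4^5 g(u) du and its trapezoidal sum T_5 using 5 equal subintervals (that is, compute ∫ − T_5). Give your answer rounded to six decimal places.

Exact integral: ∫_4^5 g(u) du ≈ 265.16666667.
T_5 = 265.5.
Error ≈ 265.16666667 − 265.5 ≈ -0.333333.

-0.333333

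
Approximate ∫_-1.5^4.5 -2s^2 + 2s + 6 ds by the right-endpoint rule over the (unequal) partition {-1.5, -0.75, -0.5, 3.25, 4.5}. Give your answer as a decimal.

-60.5625

Subinterval widths: 0.75, 0.25, 3.75, 1.25.
Right endpoints: -0.75, -0.5, 3.25, 4.5.
f(-0.75) = 3.375, f(-0.5) = 4.5, f(3.25) = -8.625, f(4.5) = -25.5.
Sum = Σ Δs_i · f(s_i).
Sum = -60.5625.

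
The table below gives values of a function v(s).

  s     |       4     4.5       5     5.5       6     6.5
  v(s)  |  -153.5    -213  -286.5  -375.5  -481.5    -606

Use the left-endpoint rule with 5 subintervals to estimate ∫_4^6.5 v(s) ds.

Δs = 0.5.
Sum = 0.5·[(-153.5) + (-213) + (-286.5) + (-375.5) + (-481.5)] = -755.

-755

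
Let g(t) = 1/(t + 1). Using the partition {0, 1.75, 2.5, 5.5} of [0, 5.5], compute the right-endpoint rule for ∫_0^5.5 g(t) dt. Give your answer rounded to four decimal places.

1.3122

Subinterval widths: 1.75, 0.75, 3.
Right endpoints: 1.75, 2.5, 5.5.
g(1.75) = 4/11, g(2.5) = 2/7, g(5.5) = 2/13.
Sum = Σ Δt_i · g(t_i).
Sum ≈ 1.3122.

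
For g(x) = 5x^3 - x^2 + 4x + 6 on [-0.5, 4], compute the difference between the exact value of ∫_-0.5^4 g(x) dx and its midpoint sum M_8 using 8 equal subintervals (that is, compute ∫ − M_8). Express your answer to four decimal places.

2.9960

Exact integral: ∫_-0.5^4 g(x) dx = 357.046875.
M_8 ≈ 354.050903.
Error ≈ 357.046875 − 354.050903 ≈ 2.9960.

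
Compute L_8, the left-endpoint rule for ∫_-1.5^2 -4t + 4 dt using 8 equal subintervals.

Δt = (2 − (-1.5))/8 = 0.4375.
Left endpoints: -1.5, -1.0625, -0.625, -0.1875, 0.25, 0.6875, 1.125, 1.5625.
f(-1.5) = 10, f(-1.0625) = 8.25, f(-0.625) = 6.5, f(-0.1875) = 4.75, f(0.25) = 3, f(0.6875) = 1.25, f(1.125) = -0.5, f(1.5625) = -2.25.
Sum = Δt · [f(-1.5) + f(-1.0625) + f(-0.625) + ...].
Sum = 13.5625.

13.5625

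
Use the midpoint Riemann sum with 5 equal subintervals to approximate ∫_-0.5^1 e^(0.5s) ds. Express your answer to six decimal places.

1.738211

Δs = (1 − (-0.5))/5 = 0.3.
Midpoints: -0.35, -0.05, 0.25, 0.55, 0.85.
f(-0.35) ≈ 0.839457, f(-0.05) ≈ 0.975310, f(0.25) ≈ 1.133148, f(0.55) ≈ 1.316531, f(0.85) ≈ 1.529590.
Sum = Δs · [f(-0.35) + f(-0.05) + f(0.25) + f(0.55) + f(0.85)].
Sum ≈ 1.738211.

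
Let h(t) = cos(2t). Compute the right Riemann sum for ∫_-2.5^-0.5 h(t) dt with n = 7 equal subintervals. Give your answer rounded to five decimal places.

Δt = (-0.5 − (-2.5))/7 = 2/7.
Right endpoints: -31/14, -27/14, -23/14, -19/14, -15/14, -11/14, -0.5.
h(-31/14) ≈ -0.28002, h(-27/14) ≈ -0.75473, h(-23/14) ≈ -0.98963, h(-19/14) ≈ -0.91009, h(-15/14) ≈ -0.54137, h(-11/14) ≈ -0.00063, h(-0.5) ≈ 0.54030.
Sum = Δt · [h(-31/14) + h(-27/14) + h(-23/14) + ...].
Sum ≈ -0.83891.

-0.83891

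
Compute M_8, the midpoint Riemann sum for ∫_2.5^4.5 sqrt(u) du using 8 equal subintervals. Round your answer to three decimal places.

3.729

Δu = (4.5 − 2.5)/8 = 0.25.
Midpoints: 2.625, 2.875, 3.125, 3.375, 3.625, 3.875, 4.125, 4.375.
f(2.625) ≈ 1.620, f(2.875) ≈ 1.696, f(3.125) ≈ 1.768, f(3.375) ≈ 1.837, f(3.625) ≈ 1.904, f(3.875) ≈ 1.969, f(4.125) ≈ 2.031, f(4.375) ≈ 2.092.
Sum = Δu · [f(2.625) + f(2.875) + f(3.125) + ...].
Sum ≈ 3.729.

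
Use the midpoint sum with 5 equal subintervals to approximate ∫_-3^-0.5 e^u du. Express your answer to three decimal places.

Δu = (-0.5 − (-3))/5 = 0.5.
Midpoints: -2.75, -2.25, -1.75, -1.25, -0.75.
f(-2.75) ≈ 0.064, f(-2.25) ≈ 0.105, f(-1.75) ≈ 0.174, f(-1.25) ≈ 0.287, f(-0.75) ≈ 0.472.
Sum = Δu · [f(-2.75) + f(-2.25) + f(-1.75) + f(-1.25) + f(-0.75)].
Sum ≈ 0.551.

0.551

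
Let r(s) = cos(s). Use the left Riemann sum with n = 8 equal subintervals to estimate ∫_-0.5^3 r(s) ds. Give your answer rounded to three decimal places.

1.019

Δs = (3 − (-0.5))/8 = 0.4375.
Left endpoints: -0.5, -0.0625, 0.375, 0.8125, 1.25, 1.6875, 2.125, 2.5625.
r(-0.5) ≈ 0.878, r(-0.0625) ≈ 0.998, r(0.375) ≈ 0.931, r(0.8125) ≈ 0.688, r(1.25) ≈ 0.315, r(1.6875) ≈ -0.116, r(2.125) ≈ -0.526, r(2.5625) ≈ -0.837.
Sum = Δs · [r(-0.5) + r(-0.0625) + r(0.375) + ...].
Sum ≈ 1.019.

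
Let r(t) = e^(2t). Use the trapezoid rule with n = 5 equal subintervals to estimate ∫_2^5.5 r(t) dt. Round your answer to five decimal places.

34642.54886

Δt = (5.5 − 2)/5 = 0.7.
r(2) ≈ 54.59815, r(2.7) ≈ 221.40642, r(3.4) ≈ 897.84729, r(4.1) ≈ 3640.95031, r(4.8) ≈ 14764.78157, r(5.5) ≈ 59874.14172.
T_5 = (Δt/2)·[r(t_0) + 2r(t_1) + ... + 2r(t_{4}) + r(t_5)].
Sum ≈ 34642.54886.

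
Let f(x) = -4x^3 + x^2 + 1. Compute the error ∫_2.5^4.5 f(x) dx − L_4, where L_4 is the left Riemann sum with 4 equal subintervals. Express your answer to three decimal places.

Exact integral: ∫_2.5^4.5 f(x) dx ≈ -343.83333.
L_4 = -275.25.
Error ≈ -343.83333 − (-275.25) ≈ -68.583.

-68.583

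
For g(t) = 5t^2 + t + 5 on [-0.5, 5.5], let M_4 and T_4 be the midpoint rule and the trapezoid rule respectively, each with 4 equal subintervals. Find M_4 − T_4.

-16.875

M_4 = 316.875.
T_4 = 333.75.
M_4 − T_4 = -16.875.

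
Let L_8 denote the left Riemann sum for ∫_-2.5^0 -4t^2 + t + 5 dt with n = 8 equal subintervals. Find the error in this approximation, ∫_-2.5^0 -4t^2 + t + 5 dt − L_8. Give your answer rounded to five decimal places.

Exact integral: ∫_-2.5^0 f(t) dt ≈ -11.4583333.
L_8 = -15.91796875.
Error ≈ -11.4583333 − (-15.91796875) ≈ 4.45964.

4.45964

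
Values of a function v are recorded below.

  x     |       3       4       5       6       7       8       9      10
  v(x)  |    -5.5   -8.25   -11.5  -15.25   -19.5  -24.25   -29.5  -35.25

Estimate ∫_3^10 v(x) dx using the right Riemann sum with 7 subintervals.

Δx = 1.
Sum = 1·[(-8.25) + (-11.5) + (-15.25) + (-19.5) + (-24.25) + (-29.5) + (-35.25)] = -143.5.

-143.5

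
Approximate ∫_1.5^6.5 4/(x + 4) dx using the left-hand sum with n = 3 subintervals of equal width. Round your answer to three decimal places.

2.897

Δx = (6.5 − 1.5)/3 = 5/3.
Left endpoints: 1.5, 19/6, 29/6.
f(1.5) = 8/11, f(19/6) = 24/43, f(29/6) = 24/53.
Sum = Δx · [f(1.5) + f(19/6) + f(29/6)].
Sum ≈ 2.897.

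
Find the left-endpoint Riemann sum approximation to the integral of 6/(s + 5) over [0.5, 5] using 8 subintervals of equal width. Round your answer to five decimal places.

Δs = (5 − 0.5)/8 = 0.5625.
Left endpoints: 0.5, 1.0625, 1.625, 2.1875, 2.75, 3.3125, 3.875, 4.4375.
f(0.5) = 12/11, f(1.0625) = 96/97, f(1.625) = 48/53, f(2.1875) = 96/115, f(2.75) = 24/31, f(3.3125) = 96/133, f(3.875) = 48/71, f(4.4375) = 96/151.
Sum = Δs · [f(0.5) + f(1.0625) + f(1.625) + ...].
Sum ≈ 3.72873.

3.72873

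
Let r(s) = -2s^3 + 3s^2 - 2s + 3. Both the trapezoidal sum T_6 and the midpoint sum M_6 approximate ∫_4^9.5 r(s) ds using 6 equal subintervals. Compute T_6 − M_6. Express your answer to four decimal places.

T_6 ≈ -3237.790799.
M_6 ≈ -3194.463976.
T_6 − M_6 ≈ -43.3268.

-43.3268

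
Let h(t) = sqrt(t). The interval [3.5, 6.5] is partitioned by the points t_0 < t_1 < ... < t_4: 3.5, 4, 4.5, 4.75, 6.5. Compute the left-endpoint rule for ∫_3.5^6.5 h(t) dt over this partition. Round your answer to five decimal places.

Subinterval widths: 0.5, 0.5, 0.25, 1.75.
Left endpoints: 3.5, 4, 4.5, 4.75.
h(3.5) ≈ 1.87083, h(4) ≈ 2.00000, h(4.5) ≈ 2.12132, h(4.75) ≈ 2.17945.
Sum = Σ Δt_i · h(t_i).
Sum ≈ 6.27978.

6.27978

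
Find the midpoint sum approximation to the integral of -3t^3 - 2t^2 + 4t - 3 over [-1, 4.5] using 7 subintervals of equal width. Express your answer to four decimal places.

Δt = (4.5 − (-1))/7 = 11/14.
Midpoints: -17/28, 5/28, 27/28, 1.75, 71/28, 93/28, 115/28.
f(-17/28) = -120613/21952, f(5/28) = -51951/21952, f(27/28) = -81057/21952, f(1.75) = -18.203125, f(71/28) = -1199229/21952, f(93/28) = -2671623/21952, f(115/28) = -5008441/21952.
Sum = Δt · [f(-17/28) + f(5/28) + f(27/28) + ...].
Sum ≈ -341.1912.

-341.1912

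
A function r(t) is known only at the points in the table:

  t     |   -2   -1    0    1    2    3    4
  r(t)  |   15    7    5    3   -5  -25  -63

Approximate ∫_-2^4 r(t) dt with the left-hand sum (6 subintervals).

0

Δt = 1.
Sum = 1·[15 + 7 + 5 + 3 + (-5) + (-25)] = 0.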